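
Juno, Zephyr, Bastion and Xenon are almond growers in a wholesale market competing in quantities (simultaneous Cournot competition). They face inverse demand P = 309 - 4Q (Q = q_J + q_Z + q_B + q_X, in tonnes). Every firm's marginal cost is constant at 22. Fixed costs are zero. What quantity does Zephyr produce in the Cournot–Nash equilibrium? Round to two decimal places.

14.35

Each firm earns π_i = (309 - 4Q)q_i - 22q_i.
Setting ∂π_i/∂q_i = 0 with rivals' quantities fixed: 287 - 8q_i - 4·Σ_{j≠i} q_j = 0.
With identical firms every q_j equals q_i, so Σ_{j≠i} q_j = 3q_i and 287 = 20q_i, giving q_i = 287/20.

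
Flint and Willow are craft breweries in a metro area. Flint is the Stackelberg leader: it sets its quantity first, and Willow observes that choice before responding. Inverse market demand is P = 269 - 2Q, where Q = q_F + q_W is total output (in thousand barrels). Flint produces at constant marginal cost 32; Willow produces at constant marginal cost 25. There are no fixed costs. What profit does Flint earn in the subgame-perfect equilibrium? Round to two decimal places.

Solve by backward induction. Given q_F, the follower Willow maximises π_W = (269 - 2q_F - 2q_W)q_W - 25q_W.
Follower FOC: 244 - 2q_F - 4q_W = 0, so q_W(q_F) = (244 - 2q_F)/4.
The leader anticipates this reaction. Substituting into P = 269 - 2Q gives P = 147 - q_F, so π_F = (147 - q_F)q_F - 32q_F.
Maximising: ∂π_F/∂q_F = 115 - 2q_F = 0, giving q_F = 115/2.
Then q_W = (244 - 2·(115/2))/4 = 129/4.
Price P = 269 - 2·(359/4) = 179/2.
Flint's profit: (179/2 - 32)·(115/2) = 3306.2500.

3306.25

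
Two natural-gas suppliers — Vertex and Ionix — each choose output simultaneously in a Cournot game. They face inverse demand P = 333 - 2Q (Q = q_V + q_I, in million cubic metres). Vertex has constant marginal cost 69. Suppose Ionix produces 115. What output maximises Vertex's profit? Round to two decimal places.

8.50

With the rival's output fixed at 115, Vertex's profit is π_V = (333 - 2·115 - 2q_V)q_V - (69q_V) = (103 - 2q_V)q_V - (69q_V).
∂π_V/∂q_V = 34 - 4q_V = 0, so q_V = 17/2.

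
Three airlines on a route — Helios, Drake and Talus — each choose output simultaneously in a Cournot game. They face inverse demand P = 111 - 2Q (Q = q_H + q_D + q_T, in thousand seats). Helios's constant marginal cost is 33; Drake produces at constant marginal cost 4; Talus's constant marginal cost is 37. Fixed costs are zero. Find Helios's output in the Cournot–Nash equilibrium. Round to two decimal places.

6.63

Helios's profit: π_H = (111 - 2Q)q_H - (33q_H). Setting ∂π_H/∂q_H = 0: 78 - 4q_H - 2(q_D + q_T) = 0.
Drake's profit: π_D = (111 - 2Q)q_D - (4q_D). Setting ∂π_D/∂q_D = 0: 107 - 4q_D - 2(q_H + q_T) = 0.
Talus's profit: π_T = (111 - 2Q)q_T - (37q_T). Setting ∂π_T/∂q_T = 0: 74 - 4q_T - 2(q_H + q_D) = 0.
Summing all 3 equations gives 259 − 8Q = 0, hence Q = 259/8.
Back-substituting: q_H = (78 − 259/4)/2 = 53/8, q_D = (107 − 259/4)/2 = 169/8, q_T = (74 − 259/4)/2 = 37/8.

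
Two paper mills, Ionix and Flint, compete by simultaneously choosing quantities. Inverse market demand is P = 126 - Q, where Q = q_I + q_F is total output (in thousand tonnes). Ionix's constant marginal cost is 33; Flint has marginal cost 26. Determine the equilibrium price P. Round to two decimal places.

61.67

Ionix's profit: π_I = (126 - Q)q_I - (33q_I). Setting ∂π_I/∂q_I = 0: 93 - 2q_I - (q_F) = 0.
Flint's first-order condition: 100 - 2q_F - (q_I) = 0.
Best responses: q_I = (93 - q_F)/2, q_F = (100 - q_I)/2.
Substituting one into the other gives q_I = 86/3 and q_F = 107/3.
Total output Q = 193/3, so price P = 126 - 193/3 = 185/3.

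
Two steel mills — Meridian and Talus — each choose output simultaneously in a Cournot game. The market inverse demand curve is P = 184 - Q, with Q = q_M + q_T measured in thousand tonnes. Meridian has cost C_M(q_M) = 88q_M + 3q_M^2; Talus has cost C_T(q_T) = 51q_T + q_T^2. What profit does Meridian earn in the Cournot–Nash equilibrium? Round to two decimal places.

Meridian's profit: π_M = (184 - Q)q_M - (88q_M + 3q_M²). Setting ∂π_M/∂q_M = 0: 96 - 8q_M - (q_T) = 0.
Talus's profit: π_T = (184 - Q)q_T - (51q_T + q_T²). Setting ∂π_T/∂q_T = 0: 133 - 4q_T - (q_M) = 0.
So q_M = (96 - q_T)/8 and q_T = (133 - q_M)/4.
Solving the pair: q_M = 251/31, q_T = 968/31.
Price P = 184 - 1219/31 = 144.6774.
Meridian's profit: 144.6774·(251/31) - 88·(251/31) - 3(251/31)² = 262.2310.

262.23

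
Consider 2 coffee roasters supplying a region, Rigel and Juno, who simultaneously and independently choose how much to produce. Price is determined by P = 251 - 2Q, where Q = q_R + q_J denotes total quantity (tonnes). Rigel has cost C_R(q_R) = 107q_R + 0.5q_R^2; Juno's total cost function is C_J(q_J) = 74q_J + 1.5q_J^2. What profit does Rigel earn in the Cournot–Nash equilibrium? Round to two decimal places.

Rigel's profit: π_R = (251 - 2Q)q_R - (107q_R + (1/2)q_R²). Setting ∂π_R/∂q_R = 0: 144 - 5q_R - 2(q_J) = 0.
Juno's first-order condition: 177 - 7q_J - 2(q_R) = 0.
Best responses: q_R = (144 - 2q_J)/5, q_J = (177 - 2q_R)/7.
Substituting one into the other gives q_R = 654/31 and q_J = 597/31.
Price P = 251 - 2·(1251/31) = 170.2903.
Rigel's profit: 170.2903·(654/31) - 107·(654/31) - (1/2)(654/31)² = 1112.6847.

1112.68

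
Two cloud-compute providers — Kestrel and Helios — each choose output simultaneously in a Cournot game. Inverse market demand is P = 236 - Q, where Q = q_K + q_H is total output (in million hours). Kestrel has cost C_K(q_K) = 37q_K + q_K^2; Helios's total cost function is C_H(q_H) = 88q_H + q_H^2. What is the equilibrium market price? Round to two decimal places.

166.60

Kestrel's profit: π_K = (236 - Q)q_K - (37q_K + q_K²). Setting ∂π_K/∂q_K = 0: 199 - 4q_K - (q_H) = 0.
Helios's first-order condition: 148 - 4q_H - (q_K) = 0.
So q_K = (199 - q_H)/4 and q_H = (148 - q_K)/4.
Solving the pair: q_K = 216/5, q_H = 131/5.
Total output Q = 347/5, so price P = 236 - 347/5 = 833/5.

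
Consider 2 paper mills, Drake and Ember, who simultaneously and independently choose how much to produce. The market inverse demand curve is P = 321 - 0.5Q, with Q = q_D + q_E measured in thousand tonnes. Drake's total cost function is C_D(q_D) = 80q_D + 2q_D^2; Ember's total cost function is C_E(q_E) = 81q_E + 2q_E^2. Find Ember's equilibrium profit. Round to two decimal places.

Drake's profit: π_D = (321 - 0.5Q)q_D - (80q_D + 2q_D²). Setting ∂π_D/∂q_D = 0: 241 - 5q_D - (1/2)(q_E) = 0.
Ember's first-order condition: 240 - 5q_E - (1/2)(q_D) = 0.
So q_D = (241 - (1/2)q_E)/5 and q_E = (240 - (1/2)q_D)/5.
Substituting one into the other gives q_D = 43.8384 and q_E = 43.6162.
Price P = 321 - (1/2)·(962/11) = 277.2727.
Ember's profit: 277.2727·43.6162 - 81·43.6162 - 2·43.6162² = 4755.9239.

4755.92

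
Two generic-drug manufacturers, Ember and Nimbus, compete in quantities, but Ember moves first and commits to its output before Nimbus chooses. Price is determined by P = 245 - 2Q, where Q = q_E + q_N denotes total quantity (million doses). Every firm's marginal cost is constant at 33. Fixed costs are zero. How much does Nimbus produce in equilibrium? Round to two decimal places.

26.50

Solve by backward induction. Given q_E, the follower Nimbus maximises π_N = (245 - 2q_E - 2q_N)q_N - 33q_N.
∂π_N/∂q_N = 212 - 2q_E - 4q_N = 0 gives the reaction function q_N = (212 - 2q_E)/4.
Ember substitutes q_N(q_E) into its own profit: π_E = q_E(245 - 2q_E - (212 - 2q_E)/2) - 33q_E = (139 - q_E)q_E - 33q_E.
Maximising: ∂π_E/∂q_E = 106 - 2q_E = 0, giving q_E = 53.
Then q_N = (212 - 2·53)/4 = 53/2.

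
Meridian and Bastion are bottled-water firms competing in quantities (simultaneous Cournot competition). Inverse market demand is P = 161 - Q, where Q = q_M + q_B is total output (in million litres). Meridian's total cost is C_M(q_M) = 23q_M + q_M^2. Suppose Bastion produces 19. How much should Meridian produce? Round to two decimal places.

With the rival's output fixed at 19, Meridian's profit is π_M = (161 - 19 - q_M)q_M - (23q_M + q_M²) = (142 - q_M)q_M - (23q_M + q_M²).
∂π_M/∂q_M = 119 - 4q_M = 0, so q_M = 119/4.

29.75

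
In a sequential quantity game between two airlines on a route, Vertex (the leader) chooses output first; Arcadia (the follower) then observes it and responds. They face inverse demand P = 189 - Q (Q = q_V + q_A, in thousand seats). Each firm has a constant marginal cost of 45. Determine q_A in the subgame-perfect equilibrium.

The follower Arcadia best-responds to any q_V: π_A = (189 - Q)q_A - 45q_A.
Follower FOC: 144 - q_V - 2q_A = 0, so q_A(q_V) = (144 - q_V)/2.
Vertex substitutes q_A(q_V) into its own profit: π_V = q_V(189 - q_V - (144 - q_V)/2) - 45q_V = (117 - (1/2)q_V)q_V - 45q_V.
Maximising: ∂π_V/∂q_V = 72 - q_V = 0, giving q_V = 72.
Then q_A = (144 - 72)/2 = 36.

36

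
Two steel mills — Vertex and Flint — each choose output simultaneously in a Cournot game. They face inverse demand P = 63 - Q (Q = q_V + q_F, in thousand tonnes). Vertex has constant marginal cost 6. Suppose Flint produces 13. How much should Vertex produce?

22

With the rival's output fixed at 13, Vertex's profit is π_V = (63 - 13 - q_V)q_V - (6q_V) = (50 - q_V)q_V - (6q_V).
∂π_V/∂q_V = 44 - 2q_V = 0, so q_V = 22.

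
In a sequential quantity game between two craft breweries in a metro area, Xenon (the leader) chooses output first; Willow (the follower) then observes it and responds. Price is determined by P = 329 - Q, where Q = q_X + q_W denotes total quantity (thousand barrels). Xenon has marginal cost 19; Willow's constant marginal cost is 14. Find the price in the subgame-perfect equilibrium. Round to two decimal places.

95.25

The follower Willow best-responds to any q_X: π_W = (329 - Q)q_W - 14q_W.
Follower FOC: 315 - q_X - 2q_W = 0, so q_W(q_X) = (315 - q_X)/2.
Xenon substitutes q_W(q_X) into its own profit: π_X = q_X(329 - q_X - (315 - q_X)/2) - 19q_X = (343/2 - (1/2)q_X)q_X - 19q_X.
The leader's first-order condition 305/2 - q_X = 0 yields q_X = 305/2.
Then q_W = (315 - 305/2)/2 = 325/4.
Total output Q = 935/4, so price P = 329 - 935/4 = 381/4.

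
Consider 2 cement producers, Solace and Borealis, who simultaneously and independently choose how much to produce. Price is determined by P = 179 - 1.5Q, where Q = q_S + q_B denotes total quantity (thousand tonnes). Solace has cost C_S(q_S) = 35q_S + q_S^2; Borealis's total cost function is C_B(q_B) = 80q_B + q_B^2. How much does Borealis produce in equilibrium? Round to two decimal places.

Solace's profit: π_S = (179 - 1.5Q)q_S - (35q_S + q_S²). Setting ∂π_S/∂q_S = 0: 144 - 5q_S - (3/2)(q_B) = 0.
Borealis's profit: π_B = (179 - 1.5Q)q_B - (80q_B + q_B²). Setting ∂π_B/∂q_B = 0: 99 - 5q_B - (3/2)(q_S) = 0.
So q_S = (144 - (3/2)q_B)/5 and q_B = (99 - (3/2)q_S)/5.
Solving the pair: q_S = 25.1209, q_B = 1116/91.

12.26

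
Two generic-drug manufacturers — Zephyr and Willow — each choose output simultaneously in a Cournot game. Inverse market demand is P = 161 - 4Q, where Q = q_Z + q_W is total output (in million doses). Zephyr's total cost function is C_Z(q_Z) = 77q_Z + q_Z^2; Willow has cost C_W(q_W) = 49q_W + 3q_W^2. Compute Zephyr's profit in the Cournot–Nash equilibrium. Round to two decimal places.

172.34

Zephyr's profit: π_Z = (161 - 4Q)q_Z - (77q_Z + q_Z²). Setting ∂π_Z/∂q_Z = 0: 84 - 10q_Z - 4(q_W) = 0.
Willow's profit: π_W = (161 - 4Q)q_W - (49q_W + 3q_W²). Setting ∂π_W/∂q_W = 0: 112 - 14q_W - 4(q_Z) = 0.
So q_Z = (84 - 4q_W)/10 and q_W = (112 - 4q_Z)/14.
Solving the pair: q_Z = 182/31, q_W = 196/31.
Price P = 161 - 4·(378/31) = 112.2258.
Zephyr's profit: 112.2258·(182/31) - 77·(182/31) - (182/31)² = 172.3413.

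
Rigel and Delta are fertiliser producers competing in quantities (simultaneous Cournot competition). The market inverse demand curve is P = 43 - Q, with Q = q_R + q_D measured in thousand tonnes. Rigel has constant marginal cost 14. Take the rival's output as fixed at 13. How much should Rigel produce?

With the rival's output fixed at 13, Rigel's profit is π_R = (43 - 13 - q_R)q_R - (14q_R) = (30 - q_R)q_R - (14q_R).
∂π_R/∂q_R = 16 - 2q_R = 0, so q_R = 8.

8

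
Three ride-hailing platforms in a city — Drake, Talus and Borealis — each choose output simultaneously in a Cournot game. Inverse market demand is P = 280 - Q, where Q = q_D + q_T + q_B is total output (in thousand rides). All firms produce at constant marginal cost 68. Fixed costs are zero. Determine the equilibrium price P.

121

A representative firm's profit is π_i = q_i(280 - Q) - 68q_i.
First-order condition (treating rivals' output as given): 212 - 2q_i - Σ_{j≠i} q_j = 0.
With identical firms every q_j equals q_i, so Σ_{j≠i} q_j = 2q_i and 212 = 4q_i, giving q_i = 53.
Total output Q = 159, so price P = 280 - 159 = 121.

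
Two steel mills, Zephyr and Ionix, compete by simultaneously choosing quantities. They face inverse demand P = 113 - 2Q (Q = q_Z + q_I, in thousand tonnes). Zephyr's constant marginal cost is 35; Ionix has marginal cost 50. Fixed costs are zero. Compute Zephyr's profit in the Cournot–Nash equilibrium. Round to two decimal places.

480.50

Zephyr's profit: π_Z = (113 - 2Q)q_Z - (35q_Z). Setting ∂π_Z/∂q_Z = 0: 78 - 4q_Z - 2(q_I) = 0.
Ionix's first-order condition: 63 - 4q_I - 2(q_Z) = 0.
So q_Z = (78 - 2q_I)/4 and q_I = (63 - 2q_Z)/4.
Substituting one into the other gives q_Z = 31/2 and q_I = 8.
Price P = 113 - 2·(47/2) = 66.
Zephyr's profit: (66 - 35)·(31/2) = 961/2.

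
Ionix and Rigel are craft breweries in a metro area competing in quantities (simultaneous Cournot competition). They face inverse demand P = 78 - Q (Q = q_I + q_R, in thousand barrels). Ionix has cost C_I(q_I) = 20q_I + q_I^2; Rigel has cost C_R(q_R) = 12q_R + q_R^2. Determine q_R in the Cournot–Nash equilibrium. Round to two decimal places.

Ionix's profit: π_I = (78 - Q)q_I - (20q_I + q_I²). Setting ∂π_I/∂q_I = 0: 58 - 4q_I - (q_R) = 0.
Rigel's profit: π_R = (78 - Q)q_R - (12q_R + q_R²). Setting ∂π_R/∂q_R = 0: 66 - 4q_R - (q_I) = 0.
Best responses: q_I = (58 - q_R)/4, q_R = (66 - q_I)/4.
Solving the pair: q_I = 166/15, q_R = 206/15.

13.73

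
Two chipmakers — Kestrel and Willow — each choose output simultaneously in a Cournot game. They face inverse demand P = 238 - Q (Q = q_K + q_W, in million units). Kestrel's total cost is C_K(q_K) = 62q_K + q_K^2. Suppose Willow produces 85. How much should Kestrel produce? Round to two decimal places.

With the rival's output fixed at 85, Kestrel's profit is π_K = (238 - 85 - q_K)q_K - (62q_K + q_K²) = (153 - q_K)q_K - (62q_K + q_K²).
∂π_K/∂q_K = 91 - 4q_K = 0, so q_K = 91/4.

22.75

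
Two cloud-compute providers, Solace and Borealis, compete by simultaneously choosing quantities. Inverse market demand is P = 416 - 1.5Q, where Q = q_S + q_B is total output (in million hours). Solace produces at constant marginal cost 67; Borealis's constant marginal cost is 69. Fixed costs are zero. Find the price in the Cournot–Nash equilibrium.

Solace's profit: π_S = (416 - 1.5Q)q_S - (67q_S). Setting ∂π_S/∂q_S = 0: 349 - 3q_S - (3/2)(q_B) = 0.
Borealis's profit: π_B = (416 - 1.5Q)q_B - (69q_B). Setting ∂π_B/∂q_B = 0: 347 - 3q_B - (3/2)(q_S) = 0.
Rearranging gives the reaction functions q_S = (349 - (3/2)q_B)/3 and q_B = (347 - (3/2)q_S)/3.
Solving the pair: q_S = 78, q_B = 230/3.
Total output Q = 464/3, so price P = 416 - (3/2)·(464/3) = 184.

184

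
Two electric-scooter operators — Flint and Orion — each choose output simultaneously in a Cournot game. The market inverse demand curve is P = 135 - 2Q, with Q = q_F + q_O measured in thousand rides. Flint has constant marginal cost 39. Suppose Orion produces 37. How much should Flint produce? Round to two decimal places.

5.50

With the rival's output fixed at 37, Flint's profit is π_F = (135 - 2·37 - 2q_F)q_F - (39q_F) = (61 - 2q_F)q_F - (39q_F).
∂π_F/∂q_F = 22 - 4q_F = 0, so q_F = 11/2.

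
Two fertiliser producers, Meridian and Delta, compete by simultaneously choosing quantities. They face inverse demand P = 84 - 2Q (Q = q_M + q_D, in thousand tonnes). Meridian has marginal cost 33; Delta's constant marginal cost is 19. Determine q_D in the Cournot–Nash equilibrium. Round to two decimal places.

Meridian's profit: π_M = (84 - 2Q)q_M - (33q_M). Setting ∂π_M/∂q_M = 0: 51 - 4q_M - 2(q_D) = 0.
Delta's profit: π_D = (84 - 2Q)q_D - (19q_D). Setting ∂π_D/∂q_D = 0: 65 - 4q_D - 2(q_M) = 0.
Rearranging gives the reaction functions q_M = (51 - 2q_D)/4 and q_D = (65 - 2q_M)/4.
Solving the pair: q_M = 37/6, q_D = 79/6.

13.17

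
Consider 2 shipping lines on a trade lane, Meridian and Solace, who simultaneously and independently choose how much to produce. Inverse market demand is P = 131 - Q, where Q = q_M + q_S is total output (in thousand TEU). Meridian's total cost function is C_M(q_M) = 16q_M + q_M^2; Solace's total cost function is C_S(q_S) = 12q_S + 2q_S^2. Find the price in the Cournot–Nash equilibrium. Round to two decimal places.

Meridian's profit: π_M = (131 - Q)q_M - (16q_M + q_M²). Setting ∂π_M/∂q_M = 0: 115 - 4q_M - (q_S) = 0.
Solace's profit: π_S = (131 - Q)q_S - (12q_S + 2q_S²). Setting ∂π_S/∂q_S = 0: 119 - 6q_S - (q_M) = 0.
Best responses: q_M = (115 - q_S)/4, q_S = (119 - q_M)/6.
Solving the pair: q_M = 571/23, q_S = 361/23.
Total output Q = 932/23, so price P = 131 - 932/23 = 90.4783.

90.48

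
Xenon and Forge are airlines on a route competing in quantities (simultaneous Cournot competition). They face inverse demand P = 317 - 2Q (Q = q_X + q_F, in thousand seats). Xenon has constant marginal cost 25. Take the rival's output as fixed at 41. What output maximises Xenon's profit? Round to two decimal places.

With the rival's output fixed at 41, Xenon's profit is π_X = (317 - 2·41 - 2q_X)q_X - (25q_X) = (235 - 2q_X)q_X - (25q_X).
∂π_X/∂q_X = 210 - 4q_X = 0, so q_X = 105/2.

52.50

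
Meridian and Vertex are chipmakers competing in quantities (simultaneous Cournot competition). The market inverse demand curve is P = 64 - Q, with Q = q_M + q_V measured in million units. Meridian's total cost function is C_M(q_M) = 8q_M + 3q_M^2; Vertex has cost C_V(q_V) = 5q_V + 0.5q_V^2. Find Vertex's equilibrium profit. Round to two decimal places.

Meridian's profit: π_M = (64 - Q)q_M - (8q_M + 3q_M²). Setting ∂π_M/∂q_M = 0: 56 - 8q_M - (q_V) = 0.
Vertex's profit: π_V = (64 - Q)q_V - (5q_V + (1/2)q_V²). Setting ∂π_V/∂q_V = 0: 59 - 3q_V - (q_M) = 0.
Best responses: q_M = (56 - q_V)/8, q_V = (59 - q_M)/3.
Solving the pair: q_M = 109/23, q_V = 416/23.
Price P = 64 - 525/23 = 947/23.
Vertex's profit: (947/23)·(416/23) - 5·(416/23) - (1/2)(416/23)² = 490.7070.

490.71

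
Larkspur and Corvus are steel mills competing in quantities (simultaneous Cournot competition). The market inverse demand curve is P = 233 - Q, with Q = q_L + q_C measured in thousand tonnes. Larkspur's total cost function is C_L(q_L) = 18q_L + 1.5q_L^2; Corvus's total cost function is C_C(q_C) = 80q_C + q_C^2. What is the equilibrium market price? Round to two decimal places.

Larkspur's profit: π_L = (233 - Q)q_L - (18q_L + (3/2)q_L²). Setting ∂π_L/∂q_L = 0: 215 - 5q_L - (q_C) = 0.
Corvus's first-order condition: 153 - 4q_C - (q_L) = 0.
Rearranging gives the reaction functions q_L = (215 - q_C)/5 and q_C = (153 - q_L)/4.
Solving the pair: q_L = 707/19, q_C = 550/19.
Total output Q = 1257/19, so price P = 233 - 1257/19 = 166.8421.

166.84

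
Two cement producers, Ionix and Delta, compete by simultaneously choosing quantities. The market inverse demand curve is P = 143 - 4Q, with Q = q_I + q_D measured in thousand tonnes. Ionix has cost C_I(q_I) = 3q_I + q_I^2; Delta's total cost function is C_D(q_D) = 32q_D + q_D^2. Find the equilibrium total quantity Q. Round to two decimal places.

Ionix's profit: π_I = (143 - 4Q)q_I - (3q_I + q_I²). Setting ∂π_I/∂q_I = 0: 140 - 10q_I - 4(q_D) = 0.
Delta's profit: π_D = (143 - 4Q)q_D - (32q_D + q_D²). Setting ∂π_D/∂q_D = 0: 111 - 10q_D - 4(q_I) = 0.
Best responses: q_I = (140 - 4q_D)/10, q_D = (111 - 4q_I)/10.
Substituting one into the other gives q_I = 239/21 and q_D = 275/42.
Total output Q = 239/21 + 275/42 = 251/14.

17.93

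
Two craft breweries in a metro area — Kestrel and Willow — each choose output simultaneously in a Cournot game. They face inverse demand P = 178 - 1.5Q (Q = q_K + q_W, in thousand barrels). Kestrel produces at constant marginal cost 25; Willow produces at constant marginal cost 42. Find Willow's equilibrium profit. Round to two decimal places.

1048.96

Kestrel's profit: π_K = (178 - 1.5Q)q_K - (25q_K). Setting ∂π_K/∂q_K = 0: 153 - 3q_K - (3/2)(q_W) = 0.
Willow's first-order condition: 136 - 3q_W - (3/2)(q_K) = 0.
Best responses: q_K = (153 - (3/2)q_W)/3, q_W = (136 - (3/2)q_K)/3.
Substituting one into the other gives q_K = 340/9 and q_W = 238/9.
Price P = 178 - (3/2)·(578/9) = 245/3.
Willow's profit: (245/3 - 42)·(238/9) = 1048.9630.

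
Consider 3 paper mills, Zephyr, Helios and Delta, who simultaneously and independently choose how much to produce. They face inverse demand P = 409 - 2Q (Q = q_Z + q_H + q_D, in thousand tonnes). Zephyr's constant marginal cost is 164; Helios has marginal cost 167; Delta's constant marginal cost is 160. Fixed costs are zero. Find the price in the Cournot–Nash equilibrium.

225

Zephyr's profit: π_Z = (409 - 2Q)q_Z - (164q_Z). Setting ∂π_Z/∂q_Z = 0: 245 - 4q_Z - 2(q_H + q_D) = 0.
Helios's first-order condition: 242 - 4q_H - 2(q_Z + q_D) = 0.
Delta's profit: π_D = (409 - 2Q)q_D - (160q_D). Setting ∂π_D/∂q_D = 0: 249 - 4q_D - 2(q_Z + q_H) = 0.
Adding the 3 conditions: 736 − 4Q − 4Q = 0, i.e. Q = 92.
Back-substituting: q_Z = (245 − 184)/2 = 61/2, q_H = (242 − 184)/2 = 29, q_D = (249 − 184)/2 = 65/2.
Total output Q = 92, so price P = 409 - 2·92 = 225.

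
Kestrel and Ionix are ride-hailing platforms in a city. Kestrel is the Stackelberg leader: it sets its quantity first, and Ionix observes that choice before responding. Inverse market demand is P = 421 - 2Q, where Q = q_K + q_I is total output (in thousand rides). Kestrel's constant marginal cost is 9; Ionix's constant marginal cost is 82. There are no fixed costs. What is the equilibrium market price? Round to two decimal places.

130.25

Solve by backward induction. Given q_K, the follower Ionix maximises π_I = (421 - 2q_K - 2q_I)q_I - 82q_I.
∂π_I/∂q_I = 339 - 2q_K - 4q_I = 0 gives the reaction function q_I = (339 - 2q_K)/4.
The leader anticipates this reaction. Substituting into P = 421 - 2Q gives P = 503/2 - q_K, so π_K = (503/2 - q_K)q_K - 9q_K.
The leader's first-order condition 485/2 - 2q_K = 0 yields q_K = 485/4.
Then q_I = (339 - 2·(485/4))/4 = 193/8.
Total output Q = 1163/8, so price P = 421 - 2·(1163/8) = 521/4.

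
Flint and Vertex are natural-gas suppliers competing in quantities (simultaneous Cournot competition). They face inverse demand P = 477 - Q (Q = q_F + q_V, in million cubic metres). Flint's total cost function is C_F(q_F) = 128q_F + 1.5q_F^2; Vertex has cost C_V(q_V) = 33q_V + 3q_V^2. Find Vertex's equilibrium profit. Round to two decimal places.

9206.16

Flint's profit: π_F = (477 - Q)q_F - (128q_F + (3/2)q_F²). Setting ∂π_F/∂q_F = 0: 349 - 5q_F - (q_V) = 0.
Vertex's first-order condition: 444 - 8q_V - (q_F) = 0.
Rearranging gives the reaction functions q_F = (349 - q_V)/5 and q_V = (444 - q_F)/8.
Substituting one into the other gives q_F = 60.2051 and q_V = 1871/39.
Price P = 477 - 108.1795 = 368.8205.
Vertex's profit: 368.8205·(1871/39) - 33·(1871/39) - 3(1871/39)² = 9206.1565.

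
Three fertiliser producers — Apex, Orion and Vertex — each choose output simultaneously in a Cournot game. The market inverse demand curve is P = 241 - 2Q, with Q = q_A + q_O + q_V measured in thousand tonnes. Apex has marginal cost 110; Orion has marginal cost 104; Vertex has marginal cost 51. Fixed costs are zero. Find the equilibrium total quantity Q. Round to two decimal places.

Apex's profit: π_A = (241 - 2Q)q_A - (110q_A). Setting ∂π_A/∂q_A = 0: 131 - 4q_A - 2(q_O + q_V) = 0.
Orion's profit: π_O = (241 - 2Q)q_O - (104q_O). Setting ∂π_O/∂q_O = 0: 137 - 4q_O - 2(q_A + q_V) = 0.
Vertex's first-order condition: 190 - 4q_V - 2(q_A + q_O) = 0.
Adding the 3 first-order conditions: 458 − 8Q = 0, so Q = 229/4.
Back-substituting: q_A = (131 − 229/2)/2 = 33/4, q_O = (137 − 229/2)/2 = 45/4, q_V = (190 − 229/2)/2 = 151/4.
Total output Q = 33/4 + 45/4 + 151/4 = 229/4.

57.25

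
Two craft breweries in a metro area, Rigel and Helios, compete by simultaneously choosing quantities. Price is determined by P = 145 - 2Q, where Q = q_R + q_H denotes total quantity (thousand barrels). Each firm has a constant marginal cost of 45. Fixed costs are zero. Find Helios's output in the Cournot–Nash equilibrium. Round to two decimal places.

Each firm earns π_i = (145 - 2Q)q_i - 45q_i.
Setting ∂π_i/∂q_i = 0 with rivals' quantities fixed: 100 - 4q_i - 2q_j = 0.
By symmetry each firm produces the same amount; substituting q_j = q_i yields q_i = 100/6 = 50/3.

16.67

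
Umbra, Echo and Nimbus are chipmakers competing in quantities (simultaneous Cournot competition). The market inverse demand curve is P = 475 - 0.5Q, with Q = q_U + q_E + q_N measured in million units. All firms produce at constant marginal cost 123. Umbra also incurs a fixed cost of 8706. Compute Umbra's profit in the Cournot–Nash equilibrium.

A representative firm's profit is π_i = q_i(475 - 0.5Q) - 123q_i.
First-order condition (treating rivals' output as given): 352 - q_i - (1/2)·Σ_{j≠i} q_j = 0.
By symmetry each firm produces the same amount; substituting Σ_{j≠i} q_j = 2q_i yields q_i = 352/2 = 176.
Price P = 475 - (1/2)·528 = 211.
Umbra's profit: (211 - 123)·176 - 8706 = 6782.

6782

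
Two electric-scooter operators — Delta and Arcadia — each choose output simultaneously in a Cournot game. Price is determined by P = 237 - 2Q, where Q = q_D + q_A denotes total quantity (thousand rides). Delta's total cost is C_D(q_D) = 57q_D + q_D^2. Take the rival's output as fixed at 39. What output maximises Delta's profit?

With the rival's output fixed at 39, Delta's profit is π_D = (237 - 2·39 - 2q_D)q_D - (57q_D + q_D²) = (159 - 2q_D)q_D - (57q_D + q_D²).
∂π_D/∂q_D = 102 - 6q_D = 0, so q_D = 17.

17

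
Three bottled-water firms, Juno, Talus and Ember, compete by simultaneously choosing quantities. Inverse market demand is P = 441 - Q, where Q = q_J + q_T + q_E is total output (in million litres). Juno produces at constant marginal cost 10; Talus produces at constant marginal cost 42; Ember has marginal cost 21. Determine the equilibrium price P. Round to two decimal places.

Juno's profit: π_J = (441 - Q)q_J - (10q_J). Setting ∂π_J/∂q_J = 0: 431 - 2q_J - (q_T + q_E) = 0.
Talus's first-order condition: 399 - 2q_T - (q_J + q_E) = 0.
Ember's profit: π_E = (441 - Q)q_E - (21q_E). Setting ∂π_E/∂q_E = 0: 420 - 2q_E - (q_J + q_T) = 0.
Adding the 3 conditions: 1250 − 2Q − 2Q = 0, i.e. Q = 625/2.
Back-substituting: q_J = (431 − 625/2) = 237/2, q_T = (399 − 625/2) = 173/2, q_E = (420 − 625/2) = 215/2.
Total output Q = 625/2, so price P = 441 - 625/2 = 257/2.

128.50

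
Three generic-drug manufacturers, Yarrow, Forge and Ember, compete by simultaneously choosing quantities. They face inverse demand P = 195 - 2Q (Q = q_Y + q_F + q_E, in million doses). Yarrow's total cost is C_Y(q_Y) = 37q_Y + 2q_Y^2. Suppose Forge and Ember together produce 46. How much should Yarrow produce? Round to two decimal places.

8.25

With rivals' combined output fixed at 46, Yarrow's profit is π_Y = (195 - 2·46 - 2q_Y)q_Y - (37q_Y + 2q_Y²) = (103 - 2q_Y)q_Y - (37q_Y + 2q_Y²).
∂π_Y/∂q_Y = 66 - 8q_Y = 0, so q_Y = 33/4.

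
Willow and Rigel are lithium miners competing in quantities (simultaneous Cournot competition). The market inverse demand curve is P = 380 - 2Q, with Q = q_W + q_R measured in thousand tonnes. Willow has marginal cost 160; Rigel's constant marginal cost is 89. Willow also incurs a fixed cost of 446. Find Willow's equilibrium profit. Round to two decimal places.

Willow's profit: π_W = (380 - 2Q)q_W - (160q_W). Setting ∂π_W/∂q_W = 0: 220 - 4q_W - 2(q_R) = 0.
Rigel's first-order condition: 291 - 4q_R - 2(q_W) = 0.
Rearranging gives the reaction functions q_W = (220 - 2q_R)/4 and q_R = (291 - 2q_W)/4.
Substituting one into the other gives q_W = 149/6 and q_R = 181/3.
Price P = 380 - 2·(511/6) = 629/3.
Willow's profit: (629/3 - 160)·(149/6) - 446 = 787.3889.

787.39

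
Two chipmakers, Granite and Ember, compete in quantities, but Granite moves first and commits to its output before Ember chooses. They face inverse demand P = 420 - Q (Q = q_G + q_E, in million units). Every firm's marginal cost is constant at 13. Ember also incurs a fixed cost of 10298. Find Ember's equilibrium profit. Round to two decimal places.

55.06

The follower Ember best-responds to any q_G: π_E = (420 - Q)q_E - 13q_E.
Setting the follower's marginal profit to zero, 407 - q_G - 2q_E = 0, i.e. q_E = (407 - q_G)/2.
The leader anticipates this reaction. Substituting into P = 420 - Q gives P = 433/2 - (1/2)q_G, so π_G = (433/2 - (1/2)q_G)q_G - 13q_G.
The leader's first-order condition 407/2 - q_G = 0 yields q_G = 407/2.
Then q_E = (407 - 407/2)/2 = 407/4.
Price P = 420 - 1221/4 = 459/4.
Ember's profit: (459/4 - 13)·(407/4) - 10298 = 881/16.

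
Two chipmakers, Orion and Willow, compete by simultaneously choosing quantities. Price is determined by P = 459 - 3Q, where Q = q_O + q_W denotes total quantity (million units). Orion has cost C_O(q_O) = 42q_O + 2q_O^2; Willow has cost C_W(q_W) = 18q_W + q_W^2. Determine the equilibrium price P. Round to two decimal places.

240.46

Orion's profit: π_O = (459 - 3Q)q_O - (42q_O + 2q_O²). Setting ∂π_O/∂q_O = 0: 417 - 10q_O - 3(q_W) = 0.
Willow's profit: π_W = (459 - 3Q)q_W - (18q_W + q_W²). Setting ∂π_W/∂q_W = 0: 441 - 8q_W - 3(q_O) = 0.
Rearranging gives the reaction functions q_O = (417 - 3q_W)/10 and q_W = (441 - 3q_O)/8.
Substituting one into the other gives q_O = 28.3521 and q_W = 44.4930.
Total output Q = 72.8451, so price P = 459 - 3·72.8451 = 240.4648.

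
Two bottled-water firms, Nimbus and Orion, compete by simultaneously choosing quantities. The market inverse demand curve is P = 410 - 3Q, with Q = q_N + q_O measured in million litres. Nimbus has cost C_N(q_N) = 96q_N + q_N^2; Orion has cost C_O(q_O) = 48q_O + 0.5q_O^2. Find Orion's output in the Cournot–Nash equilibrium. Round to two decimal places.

41.57

Nimbus's profit: π_N = (410 - 3Q)q_N - (96q_N + q_N²). Setting ∂π_N/∂q_N = 0: 314 - 8q_N - 3(q_O) = 0.
Orion's first-order condition: 362 - 7q_O - 3(q_N) = 0.
Best responses: q_N = (314 - 3q_O)/8, q_O = (362 - 3q_N)/7.
Solving the pair: q_N = 1112/47, q_O = 1954/47.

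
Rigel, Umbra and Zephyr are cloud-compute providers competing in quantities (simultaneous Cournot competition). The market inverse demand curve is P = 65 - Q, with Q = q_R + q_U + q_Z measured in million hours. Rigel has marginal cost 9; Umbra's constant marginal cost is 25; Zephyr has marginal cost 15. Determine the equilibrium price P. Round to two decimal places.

28.50

Rigel's profit: π_R = (65 - Q)q_R - (9q_R). Setting ∂π_R/∂q_R = 0: 56 - 2q_R - (q_U + q_Z) = 0.
Umbra's profit: π_U = (65 - Q)q_U - (25q_U). Setting ∂π_U/∂q_U = 0: 40 - 2q_U - (q_R + q_Z) = 0.
Zephyr's first-order condition: 50 - 2q_Z - (q_R + q_U) = 0.
Adding the 3 first-order conditions: 146 − 4Q = 0, so Q = 73/2.
Back-substituting: q_R = (56 − 73/2) = 39/2, q_U = (40 − 73/2) = 7/2, q_Z = (50 − 73/2) = 27/2.
Total output Q = 73/2, so price P = 65 - 73/2 = 57/2.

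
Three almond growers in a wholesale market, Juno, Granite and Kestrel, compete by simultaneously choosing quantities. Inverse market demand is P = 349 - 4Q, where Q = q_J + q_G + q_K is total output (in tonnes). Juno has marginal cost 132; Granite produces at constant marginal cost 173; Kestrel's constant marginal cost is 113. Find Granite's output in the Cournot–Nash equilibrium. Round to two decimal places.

4.69

Juno's profit: π_J = (349 - 4Q)q_J - (132q_J). Setting ∂π_J/∂q_J = 0: 217 - 8q_J - 4(q_G + q_K) = 0.
Granite's profit: π_G = (349 - 4Q)q_G - (173q_G). Setting ∂π_G/∂q_G = 0: 176 - 8q_G - 4(q_J + q_K) = 0.
Kestrel's first-order condition: 236 - 8q_K - 4(q_J + q_G) = 0.
Adding the 3 conditions: 629 − 8Q − 8Q = 0, i.e. Q = 629/16.
Back-substituting: q_J = (217 − 629/4)/4 = 239/16, q_G = (176 − 629/4)/4 = 75/16, q_K = (236 − 629/4)/4 = 315/16.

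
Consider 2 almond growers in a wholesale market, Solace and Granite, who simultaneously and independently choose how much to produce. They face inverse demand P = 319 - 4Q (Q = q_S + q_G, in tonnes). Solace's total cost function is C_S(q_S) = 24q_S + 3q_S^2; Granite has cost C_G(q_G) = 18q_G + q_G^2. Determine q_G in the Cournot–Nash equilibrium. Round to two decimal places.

Solace's profit: π_S = (319 - 4Q)q_S - (24q_S + 3q_S²). Setting ∂π_S/∂q_S = 0: 295 - 14q_S - 4(q_G) = 0.
Granite's first-order condition: 301 - 10q_G - 4(q_S) = 0.
So q_S = (295 - 4q_G)/14 and q_G = (301 - 4q_S)/10.
Substituting one into the other gives q_S = 873/62 and q_G = 1517/62.

24.47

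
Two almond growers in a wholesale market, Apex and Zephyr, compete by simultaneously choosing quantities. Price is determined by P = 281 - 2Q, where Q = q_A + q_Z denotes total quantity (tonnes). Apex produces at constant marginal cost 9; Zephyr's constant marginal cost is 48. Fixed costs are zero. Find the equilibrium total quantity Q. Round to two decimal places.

Apex's profit: π_A = (281 - 2Q)q_A - (9q_A). Setting ∂π_A/∂q_A = 0: 272 - 4q_A - 2(q_Z) = 0.
Zephyr's first-order condition: 233 - 4q_Z - 2(q_A) = 0.
Best responses: q_A = (272 - 2q_Z)/4, q_Z = (233 - 2q_A)/4.
Substituting one into the other gives q_A = 311/6 and q_Z = 97/3.
Total output Q = 311/6 + 97/3 = 505/6.

84.17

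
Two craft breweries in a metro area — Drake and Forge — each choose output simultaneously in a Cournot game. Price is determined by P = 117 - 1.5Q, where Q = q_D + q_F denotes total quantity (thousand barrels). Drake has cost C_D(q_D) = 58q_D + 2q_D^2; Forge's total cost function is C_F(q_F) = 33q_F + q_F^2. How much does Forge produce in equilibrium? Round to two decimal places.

15.25

Drake's profit: π_D = (117 - 1.5Q)q_D - (58q_D + 2q_D²). Setting ∂π_D/∂q_D = 0: 59 - 7q_D - (3/2)(q_F) = 0.
Forge's profit: π_F = (117 - 1.5Q)q_F - (33q_F + q_F²). Setting ∂π_F/∂q_F = 0: 84 - 5q_F - (3/2)(q_D) = 0.
So q_D = (59 - (3/2)q_F)/7 and q_F = (84 - (3/2)q_D)/5.
Solving the pair: q_D = 676/131, q_F = 1998/131.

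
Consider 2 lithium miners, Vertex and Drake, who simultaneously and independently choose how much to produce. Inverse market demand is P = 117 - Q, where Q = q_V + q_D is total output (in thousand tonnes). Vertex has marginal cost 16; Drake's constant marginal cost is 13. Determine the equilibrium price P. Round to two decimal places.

48.67

Vertex's profit: π_V = (117 - Q)q_V - (16q_V). Setting ∂π_V/∂q_V = 0: 101 - 2q_V - (q_D) = 0.
Drake's first-order condition: 104 - 2q_D - (q_V) = 0.
So q_V = (101 - q_D)/2 and q_D = (104 - q_V)/2.
Solving the pair: q_V = 98/3, q_D = 107/3.
Total output Q = 205/3, so price P = 117 - 205/3 = 146/3.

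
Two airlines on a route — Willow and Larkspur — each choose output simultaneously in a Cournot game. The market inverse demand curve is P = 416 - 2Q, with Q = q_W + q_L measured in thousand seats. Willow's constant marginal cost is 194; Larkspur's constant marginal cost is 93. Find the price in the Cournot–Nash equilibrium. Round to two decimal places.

Willow's profit: π_W = (416 - 2Q)q_W - (194q_W). Setting ∂π_W/∂q_W = 0: 222 - 4q_W - 2(q_L) = 0.
Larkspur's first-order condition: 323 - 4q_L - 2(q_W) = 0.
So q_W = (222 - 2q_L)/4 and q_L = (323 - 2q_W)/4.
Substituting one into the other gives q_W = 121/6 and q_L = 212/3.
Total output Q = 545/6, so price P = 416 - 2·(545/6) = 703/3.

234.33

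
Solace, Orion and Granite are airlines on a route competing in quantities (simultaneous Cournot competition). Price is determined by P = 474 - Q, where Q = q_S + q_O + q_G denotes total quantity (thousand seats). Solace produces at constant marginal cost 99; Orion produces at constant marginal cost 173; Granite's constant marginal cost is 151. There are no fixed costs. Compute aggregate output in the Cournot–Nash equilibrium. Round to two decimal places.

Solace's profit: π_S = (474 - Q)q_S - (99q_S). Setting ∂π_S/∂q_S = 0: 375 - 2q_S - (q_O + q_G) = 0.
Orion's first-order condition: 301 - 2q_O - (q_S + q_G) = 0.
Granite's profit: π_G = (474 - Q)q_G - (151q_G). Setting ∂π_G/∂q_G = 0: 323 - 2q_G - (q_S + q_O) = 0.
Adding the 3 conditions: 999 − 2Q − 2Q = 0, i.e. Q = 999/4.
Back-substituting: q_S = (375 − 999/4) = 501/4, q_O = (301 − 999/4) = 205/4, q_G = (323 − 999/4) = 293/4.
Total output Q = 501/4 + 205/4 + 293/4 = 999/4.

249.75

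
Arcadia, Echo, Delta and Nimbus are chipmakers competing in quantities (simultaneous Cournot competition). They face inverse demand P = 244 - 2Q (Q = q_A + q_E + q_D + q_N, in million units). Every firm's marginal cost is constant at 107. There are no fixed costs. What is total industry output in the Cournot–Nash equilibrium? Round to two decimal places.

54.80

A representative firm's profit is π_i = q_i(244 - 2Q) - 107q_i.
First-order condition (treating rivals' output as given): 137 - 4q_i - 2·Σ_{j≠i} q_j = 0.
By symmetry each firm produces the same amount; substituting Σ_{j≠i} q_j = 3q_i yields q_i = 137/10.
Total output Q = 137/10 + 137/10 + 137/10 + 137/10 = 274/5.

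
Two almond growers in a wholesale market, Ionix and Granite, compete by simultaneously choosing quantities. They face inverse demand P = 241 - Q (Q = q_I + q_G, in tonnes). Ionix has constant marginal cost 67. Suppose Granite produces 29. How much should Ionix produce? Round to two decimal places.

With the rival's output fixed at 29, Ionix's profit is π_I = (241 - 29 - q_I)q_I - (67q_I) = (212 - q_I)q_I - (67q_I).
∂π_I/∂q_I = 145 - 2q_I = 0, so q_I = 145/2.

72.50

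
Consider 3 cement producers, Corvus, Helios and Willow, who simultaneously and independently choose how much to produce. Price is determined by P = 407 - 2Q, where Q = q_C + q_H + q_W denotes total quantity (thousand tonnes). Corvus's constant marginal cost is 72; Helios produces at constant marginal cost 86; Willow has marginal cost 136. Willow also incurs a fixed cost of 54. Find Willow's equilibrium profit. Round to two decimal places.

Corvus's profit: π_C = (407 - 2Q)q_C - (72q_C). Setting ∂π_C/∂q_C = 0: 335 - 4q_C - 2(q_H + q_W) = 0.
Helios's first-order condition: 321 - 4q_H - 2(q_C + q_W) = 0.
Willow's first-order condition: 271 - 4q_W - 2(q_C + q_H) = 0.
Adding the 3 conditions: 927 − 4Q − 4Q = 0, i.e. Q = 927/8.
Back-substituting: q_C = (335 − 927/4)/2 = 413/8, q_H = (321 − 927/4)/2 = 357/8, q_W = (271 − 927/4)/2 = 157/8.
Price P = 407 - 2·(927/8) = 701/4.
Willow's profit: (701/4 - 136)·(157/8) - 54 = 716.2813.

716.28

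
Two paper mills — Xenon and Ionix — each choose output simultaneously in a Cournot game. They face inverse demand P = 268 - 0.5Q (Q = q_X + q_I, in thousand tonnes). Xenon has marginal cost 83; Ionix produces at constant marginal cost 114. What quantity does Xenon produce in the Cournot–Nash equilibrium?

Xenon's profit: π_X = (268 - 0.5Q)q_X - (83q_X). Setting ∂π_X/∂q_X = 0: 185 - q_X - (1/2)(q_I) = 0.
Ionix's first-order condition: 154 - q_I - (1/2)(q_X) = 0.
Best responses: q_X = (185 - (1/2)q_I), q_I = (154 - (1/2)q_X).
Substituting one into the other gives q_X = 144 and q_I = 82.

144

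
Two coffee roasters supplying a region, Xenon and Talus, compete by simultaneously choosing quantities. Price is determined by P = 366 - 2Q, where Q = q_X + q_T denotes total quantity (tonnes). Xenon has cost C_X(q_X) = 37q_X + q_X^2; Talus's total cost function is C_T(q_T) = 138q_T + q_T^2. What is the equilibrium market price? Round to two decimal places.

Xenon's profit: π_X = (366 - 2Q)q_X - (37q_X + q_X²). Setting ∂π_X/∂q_X = 0: 329 - 6q_X - 2(q_T) = 0.
Talus's first-order condition: 228 - 6q_T - 2(q_X) = 0.
So q_X = (329 - 2q_T)/6 and q_T = (228 - 2q_X)/6.
Substituting one into the other gives q_X = 759/16 and q_T = 355/16.
Total output Q = 557/8, so price P = 366 - 2·(557/8) = 907/4.

226.75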